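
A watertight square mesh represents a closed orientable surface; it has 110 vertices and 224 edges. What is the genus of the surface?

Every face is a square and each edge borders two faces, so 4F = 2·224, giving F = 112.
χ = V − E + F = 110 − 224 + 112 = -2.
For a closed orientable surface χ = 2 − 2g, so g = (2 − (-2))/2 = 2.

2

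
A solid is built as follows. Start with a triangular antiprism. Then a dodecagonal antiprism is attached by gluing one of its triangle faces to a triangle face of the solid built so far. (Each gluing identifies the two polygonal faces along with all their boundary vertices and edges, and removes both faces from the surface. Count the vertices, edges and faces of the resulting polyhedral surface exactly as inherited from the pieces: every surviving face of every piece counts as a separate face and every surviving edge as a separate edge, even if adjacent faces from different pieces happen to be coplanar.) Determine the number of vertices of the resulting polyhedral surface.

A triangular antiprism: V=6, E=12, F=8.
Attach a dodecagonal antiprism (V=24, E=48, F=26) along a 3-gon: merge 3 vertices and 3 edges, delete both glued faces → V=27, E=57, F=32.
Check: V − E + F = 27 − 57 + 32 = 2.

27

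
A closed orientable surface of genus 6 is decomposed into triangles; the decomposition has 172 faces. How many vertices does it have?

76

χ = 2 − 2·6 = -10, and every face is a triangle so 3F = 2E.
E = 3·172/2 = 258. Then V = -10 + E − F = -10 + 258 − 172 = 76.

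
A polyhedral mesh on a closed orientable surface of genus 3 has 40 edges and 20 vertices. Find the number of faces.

16

For a closed orientable surface of genus 3, χ = 2 − 2·3 = -4.
F = -4 − V + E = -4 − 20 + 40 = 16.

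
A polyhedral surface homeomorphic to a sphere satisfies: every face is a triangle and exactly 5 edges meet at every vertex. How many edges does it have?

30

Each face has 3 edges and each edge borders two faces, so 2E = 3F.
Each vertex has degree 5, so 5V = 2E and hence V = 3F/5.
Euler: V − E + F = 2 ⇒ (3F/5) − (3F/2) + F = 2.
Multiply by 10: (6 − 15 + 10)F = 20, i.e. 1F = 20.
So F = 20, E = 3·20/2 = 30, V = 3·20/5 = 12.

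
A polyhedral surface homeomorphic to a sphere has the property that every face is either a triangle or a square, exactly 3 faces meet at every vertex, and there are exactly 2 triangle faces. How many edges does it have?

9

Let x be the number of squares; then F = 2 + x.
Edge–face incidences: 2E = 3·2 + 4·x = 6 + 4x.
Every vertex has degree 3, so 3V = 2E.
Euler: V − E + F = 2 ⇒ (2E)/3 − E + (2 + x) = 2.
Multiply by 6: 2·(2E) − 3·(2E) + 6·(2 + x) = 12, i.e. 12 + 6x − (6 + 4x) = 12.
Collecting terms: 2x + 6 = 12, so 2x = 6, so x = 3.
Then 2E = 6 + 4·3 = 18, so E = 9, V = 2E/3 = 6, F = 2 + 3 = 5.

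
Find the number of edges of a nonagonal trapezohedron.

The n-trapezohedron (dual of the n-antiprism) has V = 2·9 + 2 = 20, E = 4·9 = 36, F = 2·9 = 18.

36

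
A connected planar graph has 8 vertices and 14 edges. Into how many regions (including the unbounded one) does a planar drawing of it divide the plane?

8

Euler's formula for a connected plane graph: V − E + F = 2, so F = 2 − 8 + 14 = 8.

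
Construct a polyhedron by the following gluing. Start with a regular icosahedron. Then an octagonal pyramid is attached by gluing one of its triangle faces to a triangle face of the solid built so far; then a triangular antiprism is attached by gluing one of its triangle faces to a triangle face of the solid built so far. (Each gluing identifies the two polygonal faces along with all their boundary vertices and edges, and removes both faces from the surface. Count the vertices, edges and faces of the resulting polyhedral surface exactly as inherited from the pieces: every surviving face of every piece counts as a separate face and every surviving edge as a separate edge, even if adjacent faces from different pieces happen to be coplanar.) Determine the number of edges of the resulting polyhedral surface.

A regular icosahedron: V=12, E=30, F=20.
Attach an octagonal pyramid (V=9, E=16, F=9) along a 3-gon: merge 3 vertices and 3 edges, delete both glued faces → V=18, E=43, F=27.
Attach a triangular antiprism (V=6, E=12, F=8) along a 3-gon: merge 3 vertices and 3 edges, delete both glued faces → V=21, E=52, F=33.
Check: V − E + F = 21 − 52 + 33 = 2.

52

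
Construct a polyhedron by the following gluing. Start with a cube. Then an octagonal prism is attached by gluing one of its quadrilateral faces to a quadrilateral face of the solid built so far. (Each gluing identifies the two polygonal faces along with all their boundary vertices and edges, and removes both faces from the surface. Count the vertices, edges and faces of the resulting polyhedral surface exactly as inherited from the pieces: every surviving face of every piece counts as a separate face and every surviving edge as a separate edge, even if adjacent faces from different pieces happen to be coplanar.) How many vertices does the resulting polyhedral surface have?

20

A cube: V=8, E=12, F=6.
Attach an octagonal prism (V=16, E=24, F=10) along a 4-gon: merge 4 vertices and 4 edges, delete both glued faces → V=20, E=32, F=14.
Check: V − E + F = 20 − 32 + 14 = 2.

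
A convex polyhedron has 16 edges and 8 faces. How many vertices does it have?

10

Here V − E + F = 2.
V = 2 + E − F = 2 + 16 − 8 = 10.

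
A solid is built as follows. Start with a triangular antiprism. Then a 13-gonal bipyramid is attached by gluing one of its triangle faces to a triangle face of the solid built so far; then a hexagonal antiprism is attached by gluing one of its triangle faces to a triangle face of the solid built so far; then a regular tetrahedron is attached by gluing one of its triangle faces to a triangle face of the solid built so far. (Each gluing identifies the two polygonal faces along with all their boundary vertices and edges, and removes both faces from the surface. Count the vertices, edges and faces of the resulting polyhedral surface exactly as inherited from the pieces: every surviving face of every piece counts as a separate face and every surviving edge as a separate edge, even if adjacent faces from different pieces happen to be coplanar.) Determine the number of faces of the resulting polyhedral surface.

46

A triangular antiprism: V=6, E=12, F=8.
Attach a 13-gonal bipyramid (V=15, E=39, F=26) along a 3-gon: merge 3 vertices and 3 edges, delete both glued faces → V=18, E=48, F=32.
Attach a hexagonal antiprism (V=12, E=24, F=14) along a 3-gon: merge 3 vertices and 3 edges, delete both glued faces → V=27, E=69, F=44.
Attach a regular tetrahedron (V=4, E=6, F=4) along a 3-gon: merge 3 vertices and 3 edges, delete both glued faces → V=28, E=72, F=46.
Check: V − E + F = 28 − 72 + 46 = 2.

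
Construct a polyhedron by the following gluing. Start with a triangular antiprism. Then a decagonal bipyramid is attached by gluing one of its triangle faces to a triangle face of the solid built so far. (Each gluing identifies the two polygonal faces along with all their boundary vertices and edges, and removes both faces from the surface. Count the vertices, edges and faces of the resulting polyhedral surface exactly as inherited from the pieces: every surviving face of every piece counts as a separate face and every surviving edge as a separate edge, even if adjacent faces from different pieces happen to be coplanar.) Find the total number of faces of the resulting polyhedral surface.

26

A triangular antiprism: V=6, E=12, F=8.
Attach a decagonal bipyramid (V=12, E=30, F=20) along a 3-gon: merge 3 vertices and 3 edges, delete both glued faces → V=15, E=39, F=26.
Check: V − E + F = 15 − 39 + 26 = 2.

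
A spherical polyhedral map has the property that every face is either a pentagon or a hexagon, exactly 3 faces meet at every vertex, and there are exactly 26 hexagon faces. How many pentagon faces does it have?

Let x be the number of pentagons; then F = 26 + x.
Edge–face incidences: 2E = 6·26 + 5·x = 156 + 5x.
Every vertex has degree 3, so 3V = 2E.
Euler: V − E + F = 2 ⇒ (2E)/3 − E + (26 + x) = 2.
Multiply by 6: 2·(2E) − 3·(2E) + 6·(26 + x) = 12, i.e. 156 + 6x − (156 + 5x) = 12.
Collecting terms: x = 12.
Then 2E = 156 + 5·12 = 216, so E = 108, V = 2E/3 = 72, F = 26 + 12 = 38.

12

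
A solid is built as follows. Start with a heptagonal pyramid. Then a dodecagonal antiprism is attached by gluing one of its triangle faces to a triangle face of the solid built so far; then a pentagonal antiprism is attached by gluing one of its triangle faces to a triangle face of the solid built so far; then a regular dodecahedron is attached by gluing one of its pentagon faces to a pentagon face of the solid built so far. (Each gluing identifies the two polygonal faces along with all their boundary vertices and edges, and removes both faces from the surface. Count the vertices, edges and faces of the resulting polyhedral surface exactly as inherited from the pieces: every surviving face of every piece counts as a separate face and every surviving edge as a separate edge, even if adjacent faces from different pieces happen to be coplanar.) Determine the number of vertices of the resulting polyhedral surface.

51

A heptagonal pyramid: V=8, E=14, F=8.
Attach a dodecagonal antiprism (V=24, E=48, F=26) along a 3-gon: merge 3 vertices and 3 edges, delete both glued faces → V=29, E=59, F=32.
Attach a pentagonal antiprism (V=10, E=20, F=12) along a 3-gon: merge 3 vertices and 3 edges, delete both glued faces → V=36, E=76, F=42.
Attach a regular dodecahedron (V=20, E=30, F=12) along a 5-gon: merge 5 vertices and 5 edges, delete both glued faces → V=51, E=101, F=52.
Check: V − E + F = 51 − 101 + 52 = 2.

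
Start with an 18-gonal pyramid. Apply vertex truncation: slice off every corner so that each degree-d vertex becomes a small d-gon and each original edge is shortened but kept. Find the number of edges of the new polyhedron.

The base solid has V = 19, E = 36, F = 19.
Truncation replaces each original edge-end by a new vertex, so V′ = 2E = 72.
Each original edge survives, and each old vertex of degree d contributes d new edges; summing degrees gives Σd = 2E, so E′ = E + 2E = 3E = 108.
Each original face survives and each original vertex becomes one new face: F′ = F + V = 38.

108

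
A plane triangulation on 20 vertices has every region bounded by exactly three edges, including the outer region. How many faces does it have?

36

In a plane triangulation 3F = 2E and V − E + F = 2, so F = 2V − 4 = 2·20 − 4 = 36.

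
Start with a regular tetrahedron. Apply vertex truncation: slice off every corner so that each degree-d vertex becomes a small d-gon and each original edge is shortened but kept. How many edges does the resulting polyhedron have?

18

The base solid has V = 4, E = 6, F = 4.
Truncation replaces each original edge-end by a new vertex, so V′ = 2E = 12.
Each original edge survives, and each old vertex of degree d contributes d new edges; summing degrees gives Σd = 2E, so E′ = E + 2E = 3E = 18.
Each original face survives and each original vertex becomes one new face: F′ = F + V = 8.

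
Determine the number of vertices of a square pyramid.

A pyramid on an n-gon base has one n-gon and n triangles: V = 4 + 1 = 5, E = 2·4 = 8, F = 4 + 1 = 5.
Check: V − E + F = 5 − 8 + 5 = 2.

5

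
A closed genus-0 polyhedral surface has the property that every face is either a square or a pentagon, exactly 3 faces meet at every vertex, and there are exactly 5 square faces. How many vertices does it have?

Let x be the number of pentagons; then F = 5 + x.
Edge–face incidences: 2E = 4·5 + 5·x = 20 + 5x.
Every vertex has degree 3, so 3V = 2E.
Euler: V − E + F = 2 ⇒ (2E)/3 − E + (5 + x) = 2.
Multiply by 6: 2·(2E) − 3·(2E) + 6·(5 + x) = 12, i.e. 30 + 6x − (20 + 5x) = 12.
Collecting terms: x + 10 = 12, so x = 2.
Then 2E = 20 + 5·2 = 30, so E = 15, V = 2E/3 = 10, F = 5 + 2 = 7.

10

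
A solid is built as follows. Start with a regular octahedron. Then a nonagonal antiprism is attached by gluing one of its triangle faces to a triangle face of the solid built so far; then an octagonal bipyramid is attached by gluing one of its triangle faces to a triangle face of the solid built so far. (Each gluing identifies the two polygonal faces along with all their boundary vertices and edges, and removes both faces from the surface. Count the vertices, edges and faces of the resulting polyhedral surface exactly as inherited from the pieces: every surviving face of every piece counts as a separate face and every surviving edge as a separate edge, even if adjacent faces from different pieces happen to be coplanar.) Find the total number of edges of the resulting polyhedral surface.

A regular octahedron: V=6, E=12, F=8.
Attach a nonagonal antiprism (V=18, E=36, F=20) along a 3-gon: merge 3 vertices and 3 edges, delete both glued faces → V=21, E=45, F=26.
Attach an octagonal bipyramid (V=10, E=24, F=16) along a 3-gon: merge 3 vertices and 3 edges, delete both glued faces → V=28, E=66, F=40.
Check: V − E + F = 28 − 66 + 40 = 2.

66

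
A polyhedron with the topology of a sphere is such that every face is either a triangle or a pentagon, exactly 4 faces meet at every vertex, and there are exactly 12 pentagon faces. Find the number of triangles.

20

Let x be the number of triangles; then F = 12 + x.
Edge–face incidences: 2E = 5·12 + 3·x = 60 + 3x.
Every vertex has degree 4, so 4V = 2E.
Euler: V − E + F = 2 ⇒ (2E)/4 − E + (12 + x) = 2.
Multiply by 8: 2·(2E) − 4·(2E) + 8·(12 + x) = 16, i.e. 96 + 8x − 2·(60 + 3x) = 16.
Collecting terms: 2x − 24 = 16, so 2x = 40, so x = 20.
Then 2E = 60 + 3·20 = 120, so E = 60, V = 2E/4 = 30, F = 12 + 20 = 32.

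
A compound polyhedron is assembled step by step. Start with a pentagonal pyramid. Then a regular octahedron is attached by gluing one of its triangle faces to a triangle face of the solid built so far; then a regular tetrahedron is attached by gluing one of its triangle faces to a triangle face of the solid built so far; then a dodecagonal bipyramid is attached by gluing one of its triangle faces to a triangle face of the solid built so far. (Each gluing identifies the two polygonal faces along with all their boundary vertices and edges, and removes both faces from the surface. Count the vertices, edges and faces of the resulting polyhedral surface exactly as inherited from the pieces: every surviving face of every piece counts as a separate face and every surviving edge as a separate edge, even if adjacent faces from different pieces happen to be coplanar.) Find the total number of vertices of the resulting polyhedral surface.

A pentagonal pyramid: V=6, E=10, F=6.
Attach a regular octahedron (V=6, E=12, F=8) along a 3-gon: merge 3 vertices and 3 edges, delete both glued faces → V=9, E=19, F=12.
Attach a regular tetrahedron (V=4, E=6, F=4) along a 3-gon: merge 3 vertices and 3 edges, delete both glued faces → V=10, E=22, F=14.
Attach a dodecagonal bipyramid (V=14, E=36, F=24) along a 3-gon: merge 3 vertices and 3 edges, delete both glued faces → V=21, E=55, F=36.
Check: V − E + F = 21 − 55 + 36 = 2.

21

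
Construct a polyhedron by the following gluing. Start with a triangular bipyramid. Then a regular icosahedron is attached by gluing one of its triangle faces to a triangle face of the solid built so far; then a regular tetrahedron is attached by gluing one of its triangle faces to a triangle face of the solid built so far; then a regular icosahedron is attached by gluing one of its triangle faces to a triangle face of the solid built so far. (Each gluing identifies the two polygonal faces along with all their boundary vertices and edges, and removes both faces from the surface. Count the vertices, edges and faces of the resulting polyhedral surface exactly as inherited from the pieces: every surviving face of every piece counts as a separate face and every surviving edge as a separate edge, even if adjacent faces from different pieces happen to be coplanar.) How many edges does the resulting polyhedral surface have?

A triangular bipyramid: V=5, E=9, F=6.
Attach a regular icosahedron (V=12, E=30, F=20) along a 3-gon: merge 3 vertices and 3 edges, delete both glued faces → V=14, E=36, F=24.
Attach a regular tetrahedron (V=4, E=6, F=4) along a 3-gon: merge 3 vertices and 3 edges, delete both glued faces → V=15, E=39, F=26.
Attach a regular icosahedron (V=12, E=30, F=20) along a 3-gon: merge 3 vertices and 3 edges, delete both glued faces → V=24, E=66, F=44.
Check: V − E + F = 24 − 66 + 44 = 2.

66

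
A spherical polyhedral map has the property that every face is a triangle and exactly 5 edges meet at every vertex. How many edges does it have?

Each face has 3 edges and each edge borders two faces, so 2E = 3F.
Each vertex has degree 5, so 5V = 2E and hence V = 3F/5.
Euler: V − E + F = 2 ⇒ (3F/5) − (3F/2) + F = 2.
Multiply by 10: (6 − 15 + 10)F = 20, i.e. 1F = 20.
So F = 20, E = 3·20/2 = 30, V = 3·20/5 = 12.

30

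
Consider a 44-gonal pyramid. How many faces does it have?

45

A pyramid on an n-gon base has one n-gon and n triangles: V = 44 + 1 = 45, E = 2·44 = 88, F = 44 + 1 = 45.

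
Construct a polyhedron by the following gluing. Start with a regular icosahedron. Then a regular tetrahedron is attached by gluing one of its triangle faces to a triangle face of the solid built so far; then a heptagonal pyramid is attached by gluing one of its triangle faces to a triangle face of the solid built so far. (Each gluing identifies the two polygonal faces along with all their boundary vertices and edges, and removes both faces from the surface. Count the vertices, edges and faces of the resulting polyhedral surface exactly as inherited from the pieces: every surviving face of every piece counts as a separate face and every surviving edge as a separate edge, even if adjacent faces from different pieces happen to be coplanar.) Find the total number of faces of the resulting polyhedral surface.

28

A regular icosahedron: V=12, E=30, F=20.
Attach a regular tetrahedron (V=4, E=6, F=4) along a 3-gon: merge 3 vertices and 3 edges, delete both glued faces → V=13, E=33, F=22.
Attach a heptagonal pyramid (V=8, E=14, F=8) along a 3-gon: merge 3 vertices and 3 edges, delete both glued faces → V=18, E=44, F=28.
Check: V − E + F = 18 − 44 + 28 = 2.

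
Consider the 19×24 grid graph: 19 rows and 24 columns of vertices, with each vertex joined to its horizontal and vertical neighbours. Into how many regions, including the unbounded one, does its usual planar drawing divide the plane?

The grid has V = 19·24 = 456 vertices and E = 19·23 + 24·18 = 869 edges.
F = 2 − V + E = 2 − 456 + 869 = 415.

415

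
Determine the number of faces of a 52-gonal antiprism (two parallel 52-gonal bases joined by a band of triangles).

106

An antiprism on an n-gon has two n-gon caps and 2n triangles: V = 2·52 = 104, E = 4·52 = 208, F = 2·52 + 2 = 106.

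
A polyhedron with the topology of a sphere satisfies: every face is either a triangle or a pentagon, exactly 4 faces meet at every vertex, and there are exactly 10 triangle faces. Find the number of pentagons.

Let x be the number of pentagons; then F = 10 + x.
Edge–face incidences: 2E = 3·10 + 5·x = 30 + 5x.
Every vertex has degree 4, so 4V = 2E.
Euler: V − E + F = 2 ⇒ (2E)/4 − E + (10 + x) = 2.
Multiply by 8: 2·(2E) − 4·(2E) + 8·(10 + x) = 16, i.e. 80 + 8x − 2·(30 + 5x) = 16.
Collecting terms: −2x + 20 = 16, so −2x = −4, so x = 2.
Then 2E = 30 + 5·2 = 40, so E = 20, V = 2E/4 = 10, F = 10 + 2 = 12.

2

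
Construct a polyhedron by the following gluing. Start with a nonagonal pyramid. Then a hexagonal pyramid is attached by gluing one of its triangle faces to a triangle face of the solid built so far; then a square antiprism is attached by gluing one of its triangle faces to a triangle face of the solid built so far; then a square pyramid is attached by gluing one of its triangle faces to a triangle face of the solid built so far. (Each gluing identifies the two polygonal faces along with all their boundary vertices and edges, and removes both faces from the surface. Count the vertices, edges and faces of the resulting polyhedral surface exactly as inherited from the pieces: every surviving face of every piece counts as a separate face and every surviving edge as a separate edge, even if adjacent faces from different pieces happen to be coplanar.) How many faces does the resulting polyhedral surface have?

A nonagonal pyramid: V=10, E=18, F=10.
Attach a hexagonal pyramid (V=7, E=12, F=7) along a 3-gon: merge 3 vertices and 3 edges, delete both glued faces → V=14, E=27, F=15.
Attach a square antiprism (V=8, E=16, F=10) along a 3-gon: merge 3 vertices and 3 edges, delete both glued faces → V=19, E=40, F=23.
Attach a square pyramid (V=5, E=8, F=5) along a 3-gon: merge 3 vertices and 3 edges, delete both glued faces → V=21, E=45, F=26.
Check: V − E + F = 21 − 45 + 26 = 2.

26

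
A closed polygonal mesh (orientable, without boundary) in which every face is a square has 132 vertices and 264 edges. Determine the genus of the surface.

Every face is a square and each edge borders two faces, so 4F = 2·264, giving F = 132.
χ = V − E + F = 132 − 264 + 132 = 0.
For a closed orientable surface χ = 2 − 2g, so g = (2 − (0))/2 = 1.

1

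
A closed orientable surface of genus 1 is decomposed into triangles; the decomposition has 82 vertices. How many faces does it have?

164

χ = 2 − 2·1 = 0, and every face is a triangle so 3F = 2E.
V − E + F = 0 with E = 3F/2 gives 82 − (3/2 − 1)·F = 0, so F = 164 and E = 246.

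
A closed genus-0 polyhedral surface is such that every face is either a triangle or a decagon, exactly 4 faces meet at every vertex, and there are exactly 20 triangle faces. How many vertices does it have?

20

Let x be the number of decagons; then F = 20 + x.
Edge–face incidences: 2E = 3·20 + 10·x = 60 + 10x.
Every vertex has degree 4, so 4V = 2E.
Euler: V − E + F = 2 ⇒ (2E)/4 − E + (20 + x) = 2.
Multiply by 8: 2·(2E) − 4·(2E) + 8·(20 + x) = 16, i.e. 160 + 8x − 2·(60 + 10x) = 16.
Collecting terms: −12x + 40 = 16, so −12x = −24, so x = 2.
Then 2E = 60 + 10·2 = 80, so E = 40, V = 2E/4 = 20, F = 20 + 2 = 22.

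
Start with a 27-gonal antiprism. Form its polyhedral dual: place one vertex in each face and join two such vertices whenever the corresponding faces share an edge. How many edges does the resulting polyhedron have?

The base solid has V = 54, E = 108, F = 56.
The dual swaps V and F and preserves E: V′ = F = 56, E′ = E = 108, F′ = V = 54.

108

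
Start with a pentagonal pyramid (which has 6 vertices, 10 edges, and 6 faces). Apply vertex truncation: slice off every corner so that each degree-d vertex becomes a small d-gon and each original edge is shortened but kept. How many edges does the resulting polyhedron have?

30

Truncation replaces each original edge-end by a new vertex, so V′ = 2E = 20.
Each original edge survives, and each old vertex of degree d contributes d new edges; summing degrees gives Σd = 2E, so E′ = E + 2E = 3E = 30.
Each original face survives and each original vertex becomes one new face: F′ = F + V = 12.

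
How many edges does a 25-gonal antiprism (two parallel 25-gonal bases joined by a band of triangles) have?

An antiprism on an n-gon has two n-gon caps and 2n triangles: V = 2·25 = 50, E = 4·25 = 100, F = 2·25 + 2 = 52.

100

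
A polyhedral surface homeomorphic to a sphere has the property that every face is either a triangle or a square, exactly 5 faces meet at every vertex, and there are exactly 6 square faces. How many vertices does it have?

24

Let x be the number of triangles; then F = 6 + x.
Edge–face incidences: 2E = 4·6 + 3·x = 24 + 3x.
Every vertex has degree 5, so 5V = 2E.
Euler: V − E + F = 2 ⇒ (2E)/5 − E + (6 + x) = 2.
Multiply by 10: 2·(2E) − 5·(2E) + 10·(6 + x) = 20, i.e. 60 + 10x − 3·(24 + 3x) = 20.
Collecting terms: x − 12 = 20, so x = 32.
Then 2E = 24 + 3·32 = 120, so E = 60, V = 2E/5 = 24, F = 6 + 32 = 38.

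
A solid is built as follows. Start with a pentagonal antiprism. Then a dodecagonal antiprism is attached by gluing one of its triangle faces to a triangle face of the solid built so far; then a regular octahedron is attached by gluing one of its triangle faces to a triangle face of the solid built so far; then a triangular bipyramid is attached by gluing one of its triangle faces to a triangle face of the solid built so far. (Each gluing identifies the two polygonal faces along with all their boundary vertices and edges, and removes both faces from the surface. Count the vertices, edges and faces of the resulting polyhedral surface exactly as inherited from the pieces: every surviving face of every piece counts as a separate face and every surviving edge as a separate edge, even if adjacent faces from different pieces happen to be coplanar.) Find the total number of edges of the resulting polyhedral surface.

A pentagonal antiprism: V=10, E=20, F=12.
Attach a dodecagonal antiprism (V=24, E=48, F=26) along a 3-gon: merge 3 vertices and 3 edges, delete both glued faces → V=31, E=65, F=36.
Attach a regular octahedron (V=6, E=12, F=8) along a 3-gon: merge 3 vertices and 3 edges, delete both glued faces → V=34, E=74, F=42.
Attach a triangular bipyramid (V=5, E=9, F=6) along a 3-gon: merge 3 vertices and 3 edges, delete both glued faces → V=36, E=80, F=46.
Check: V − E + F = 36 − 80 + 46 = 2.

80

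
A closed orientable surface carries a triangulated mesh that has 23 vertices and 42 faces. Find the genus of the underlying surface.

0

Every face is a triangle, so 2E = 3·42 = 126, giving E = 63.
χ = V − E + F = 23 − 63 + 42 = 2.
For a closed orientable surface χ = 2 − 2g, so g = (2 − (2))/2 = 0.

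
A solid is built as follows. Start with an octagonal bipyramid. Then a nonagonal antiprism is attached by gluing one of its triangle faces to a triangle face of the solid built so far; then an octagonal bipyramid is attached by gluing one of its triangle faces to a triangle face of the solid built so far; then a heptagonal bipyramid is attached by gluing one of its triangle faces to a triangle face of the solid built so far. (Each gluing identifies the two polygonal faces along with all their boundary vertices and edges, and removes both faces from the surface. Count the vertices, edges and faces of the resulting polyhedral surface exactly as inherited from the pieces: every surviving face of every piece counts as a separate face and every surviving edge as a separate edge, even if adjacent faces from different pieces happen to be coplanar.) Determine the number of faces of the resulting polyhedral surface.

An octagonal bipyramid: V=10, E=24, F=16.
Attach a nonagonal antiprism (V=18, E=36, F=20) along a 3-gon: merge 3 vertices and 3 edges, delete both glued faces → V=25, E=57, F=34.
Attach an octagonal bipyramid (V=10, E=24, F=16) along a 3-gon: merge 3 vertices and 3 edges, delete both glued faces → V=32, E=78, F=48.
Attach a heptagonal bipyramid (V=9, E=21, F=14) along a 3-gon: merge 3 vertices and 3 edges, delete both glued faces → V=38, E=96, F=60.
Check: V − E + F = 38 − 96 + 60 = 2.

60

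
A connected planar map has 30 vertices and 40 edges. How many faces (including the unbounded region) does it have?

Euler's formula for a connected plane graph: V − E + F = 2, so F = 2 − 30 + 40 = 12.

12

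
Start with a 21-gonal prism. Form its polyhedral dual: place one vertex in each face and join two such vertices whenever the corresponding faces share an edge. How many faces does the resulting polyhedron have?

The base solid has V = 42, E = 63, F = 23.
The dual swaps V and F and preserves E: V′ = F = 23, E′ = E = 63, F′ = V = 42.

42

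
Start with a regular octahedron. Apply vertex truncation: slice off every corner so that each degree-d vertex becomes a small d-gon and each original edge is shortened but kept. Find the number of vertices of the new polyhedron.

The base solid has V = 6, E = 12, F = 8.
Truncation replaces each original edge-end by a new vertex, so V′ = 2E = 24.
Each original edge survives, and each old vertex of degree d contributes d new edges; summing degrees gives Σd = 2E, so E′ = E + 2E = 3E = 36.
Each original face survives and each original vertex becomes one new face: F′ = F + V = 14.

24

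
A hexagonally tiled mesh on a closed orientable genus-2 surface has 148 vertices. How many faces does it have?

χ = 2 − 2·2 = -2, and every face is a hexagon so 6F = 2E.
V − E + F = -2 with E = 6F/2 gives 148 − (6/2 − 1)·F = -2, so F = 75 and E = 225.

75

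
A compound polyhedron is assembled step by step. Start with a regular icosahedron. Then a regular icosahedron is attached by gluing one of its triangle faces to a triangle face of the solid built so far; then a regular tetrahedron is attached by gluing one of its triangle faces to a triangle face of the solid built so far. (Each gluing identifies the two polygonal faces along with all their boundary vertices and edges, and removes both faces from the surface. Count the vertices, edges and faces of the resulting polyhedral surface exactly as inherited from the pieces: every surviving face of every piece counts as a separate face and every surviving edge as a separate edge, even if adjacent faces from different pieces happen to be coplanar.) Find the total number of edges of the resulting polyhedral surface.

A regular icosahedron: V=12, E=30, F=20.
Attach a regular icosahedron (V=12, E=30, F=20) along a 3-gon: merge 3 vertices and 3 edges, delete both glued faces → V=21, E=57, F=38.
Attach a regular tetrahedron (V=4, E=6, F=4) along a 3-gon: merge 3 vertices and 3 edges, delete both glued faces → V=22, E=60, F=40.
Check: V − E + F = 22 − 60 + 40 = 2.

60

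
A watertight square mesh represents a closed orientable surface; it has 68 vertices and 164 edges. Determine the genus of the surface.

8

Every face is a square and each edge borders two faces, so 4F = 2·164, giving F = 82.
χ = V − E + F = 68 − 164 + 82 = -14.
For a closed orientable surface χ = 2 − 2g, so g = (2 − (-14))/2 = 8.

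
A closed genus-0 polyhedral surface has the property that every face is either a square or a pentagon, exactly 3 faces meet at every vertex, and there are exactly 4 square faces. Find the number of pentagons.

4

Let x be the number of pentagons; then F = 4 + x.
Edge–face incidences: 2E = 4·4 + 5·x = 16 + 5x.
Every vertex has degree 3, so 3V = 2E.
Euler: V − E + F = 2 ⇒ (2E)/3 − E + (4 + x) = 2.
Multiply by 6: 2·(2E) − 3·(2E) + 6·(4 + x) = 12, i.e. 24 + 6x − (16 + 5x) = 12.
Collecting terms: x + 8 = 12, so x = 4.
Then 2E = 16 + 5·4 = 36, so E = 18, V = 2E/3 = 12, F = 4 + 4 = 8.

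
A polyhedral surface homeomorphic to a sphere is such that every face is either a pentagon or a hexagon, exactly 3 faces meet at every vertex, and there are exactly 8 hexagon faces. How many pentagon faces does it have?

Let x be the number of pentagons; then F = 8 + x.
Edge–face incidences: 2E = 6·8 + 5·x = 48 + 5x.
Every vertex has degree 3, so 3V = 2E.
Euler: V − E + F = 2 ⇒ (2E)/3 − E + (8 + x) = 2.
Multiply by 6: 2·(2E) − 3·(2E) + 6·(8 + x) = 12, i.e. 48 + 6x − (48 + 5x) = 12.
Collecting terms: x = 12.
Then 2E = 48 + 5·12 = 108, so E = 54, V = 2E/3 = 36, F = 8 + 12 = 20.

12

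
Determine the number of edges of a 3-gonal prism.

9

A prism on an n-gon has two n-gon bases and n rectangular sides: V = 2·3 = 6, E = 3·3 = 9, F = 3 + 2 = 5.
Check: V − E + F = 6 − 9 + 5 = 2.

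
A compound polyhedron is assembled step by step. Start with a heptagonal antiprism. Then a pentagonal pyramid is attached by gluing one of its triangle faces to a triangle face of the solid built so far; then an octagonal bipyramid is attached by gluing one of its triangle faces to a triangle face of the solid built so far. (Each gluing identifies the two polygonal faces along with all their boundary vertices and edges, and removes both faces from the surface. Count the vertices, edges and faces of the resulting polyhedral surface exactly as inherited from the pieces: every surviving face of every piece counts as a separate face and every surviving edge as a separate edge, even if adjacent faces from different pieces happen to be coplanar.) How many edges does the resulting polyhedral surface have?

56

A heptagonal antiprism: V=14, E=28, F=16.
Attach a pentagonal pyramid (V=6, E=10, F=6) along a 3-gon: merge 3 vertices and 3 edges, delete both glued faces → V=17, E=35, F=20.
Attach an octagonal bipyramid (V=10, E=24, F=16) along a 3-gon: merge 3 vertices and 3 edges, delete both glued faces → V=24, E=56, F=34.
Check: V − E + F = 24 − 56 + 34 = 2.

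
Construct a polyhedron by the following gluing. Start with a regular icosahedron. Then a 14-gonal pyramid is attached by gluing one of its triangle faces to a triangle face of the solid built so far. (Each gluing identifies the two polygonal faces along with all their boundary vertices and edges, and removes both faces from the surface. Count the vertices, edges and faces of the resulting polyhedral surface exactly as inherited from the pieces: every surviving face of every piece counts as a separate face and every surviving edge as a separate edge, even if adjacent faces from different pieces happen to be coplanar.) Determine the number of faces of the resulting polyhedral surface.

33

A regular icosahedron: V=12, E=30, F=20.
Attach a 14-gonal pyramid (V=15, E=28, F=15) along a 3-gon: merge 3 vertices and 3 edges, delete both glued faces → V=24, E=55, F=33.
Check: V − E + F = 24 − 55 + 33 = 2.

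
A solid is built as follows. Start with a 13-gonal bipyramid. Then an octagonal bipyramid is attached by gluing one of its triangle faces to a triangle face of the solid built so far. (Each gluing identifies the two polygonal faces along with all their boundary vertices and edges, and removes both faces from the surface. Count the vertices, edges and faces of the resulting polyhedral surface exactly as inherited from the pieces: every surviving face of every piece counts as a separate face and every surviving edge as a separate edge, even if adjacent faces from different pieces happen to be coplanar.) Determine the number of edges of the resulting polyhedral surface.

60

A 13-gonal bipyramid: V=15, E=39, F=26.
Attach an octagonal bipyramid (V=10, E=24, F=16) along a 3-gon: merge 3 vertices and 3 edges, delete both glued faces → V=22, E=60, F=40.
Check: V − E + F = 22 − 60 + 40 = 2.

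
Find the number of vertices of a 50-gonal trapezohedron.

102

The n-trapezohedron (dual of the n-antiprism) has V = 2·50 + 2 = 102, E = 4·50 = 200, F = 2·50 = 100.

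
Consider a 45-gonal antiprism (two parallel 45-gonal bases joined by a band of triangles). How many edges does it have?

An antiprism on an n-gon has two n-gon caps and 2n triangles: V = 2·45 = 90, E = 4·45 = 180, F = 2·45 + 2 = 92.

180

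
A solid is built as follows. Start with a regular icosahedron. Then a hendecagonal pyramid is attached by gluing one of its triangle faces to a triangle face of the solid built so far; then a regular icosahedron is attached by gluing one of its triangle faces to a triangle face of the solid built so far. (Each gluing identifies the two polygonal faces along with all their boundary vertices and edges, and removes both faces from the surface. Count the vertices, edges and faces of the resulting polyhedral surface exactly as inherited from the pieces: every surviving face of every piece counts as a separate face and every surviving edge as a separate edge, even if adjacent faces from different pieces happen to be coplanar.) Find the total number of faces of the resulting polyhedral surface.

A regular icosahedron: V=12, E=30, F=20.
Attach a hendecagonal pyramid (V=12, E=22, F=12) along a 3-gon: merge 3 vertices and 3 edges, delete both glued faces → V=21, E=49, F=30.
Attach a regular icosahedron (V=12, E=30, F=20) along a 3-gon: merge 3 vertices and 3 edges, delete both glued faces → V=30, E=76, F=48.
Check: V − E + F = 30 − 76 + 48 = 2.

48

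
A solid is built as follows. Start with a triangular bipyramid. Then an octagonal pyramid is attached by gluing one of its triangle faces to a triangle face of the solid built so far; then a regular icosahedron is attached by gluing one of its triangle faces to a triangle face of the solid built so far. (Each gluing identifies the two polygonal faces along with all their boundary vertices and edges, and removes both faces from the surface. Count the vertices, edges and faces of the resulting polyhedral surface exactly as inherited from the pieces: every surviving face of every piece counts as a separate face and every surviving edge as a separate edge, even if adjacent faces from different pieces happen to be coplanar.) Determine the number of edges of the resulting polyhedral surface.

A triangular bipyramid: V=5, E=9, F=6.
Attach an octagonal pyramid (V=9, E=16, F=9) along a 3-gon: merge 3 vertices and 3 edges, delete both glued faces → V=11, E=22, F=13.
Attach a regular icosahedron (V=12, E=30, F=20) along a 3-gon: merge 3 vertices and 3 edges, delete both glued faces → V=20, E=49, F=31.
Check: V − E + F = 20 − 49 + 31 = 2.

49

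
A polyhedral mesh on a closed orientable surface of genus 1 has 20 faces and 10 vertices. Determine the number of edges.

For a closed orientable surface of genus 1, χ = 2 − 2·1 = 0.
E = V + F − (0) = 10 + 20 − (0) = 30.

30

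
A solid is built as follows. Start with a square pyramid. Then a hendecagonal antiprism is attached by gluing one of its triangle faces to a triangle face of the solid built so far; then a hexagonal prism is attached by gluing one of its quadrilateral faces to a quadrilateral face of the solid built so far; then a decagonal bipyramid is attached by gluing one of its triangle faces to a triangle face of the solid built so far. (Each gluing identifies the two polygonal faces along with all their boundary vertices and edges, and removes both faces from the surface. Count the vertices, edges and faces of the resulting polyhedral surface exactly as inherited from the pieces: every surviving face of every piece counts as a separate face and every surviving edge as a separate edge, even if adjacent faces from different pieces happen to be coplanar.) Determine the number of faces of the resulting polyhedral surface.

A square pyramid: V=5, E=8, F=5.
Attach a hendecagonal antiprism (V=22, E=44, F=24) along a 3-gon: merge 3 vertices and 3 edges, delete both glued faces → V=24, E=49, F=27.
Attach a hexagonal prism (V=12, E=18, F=8) along a 4-gon: merge 4 vertices and 4 edges, delete both glued faces → V=32, E=63, F=33.
Attach a decagonal bipyramid (V=12, E=30, F=20) along a 3-gon: merge 3 vertices and 3 edges, delete both glued faces → V=41, E=90, F=51.
Check: V − E + F = 41 − 90 + 51 = 2.

51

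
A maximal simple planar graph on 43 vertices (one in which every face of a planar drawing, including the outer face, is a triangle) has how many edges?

123

In a plane triangulation 3F = 2E and V − E + F = 2, so E = 3V − 6 = 3·43 − 6 = 123.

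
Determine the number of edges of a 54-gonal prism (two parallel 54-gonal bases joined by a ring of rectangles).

162

A prism on an n-gon has two n-gon bases and n rectangular sides: V = 2·54 = 108, E = 3·54 = 162, F = 54 + 2 = 56.
Check: V − E + F = 108 − 162 + 56 = 2.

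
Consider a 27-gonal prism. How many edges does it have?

A prism on an n-gon has two n-gon bases and n rectangular sides: V = 2·27 = 54, E = 3·27 = 81, F = 27 + 2 = 29.
Check: V − E + F = 54 − 81 + 29 = 2.

81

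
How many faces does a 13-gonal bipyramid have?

26

A bipyramid over an n-gon has 2n triangular faces and n + 2 vertices: V = 13 + 2 = 15, E = 3·13 = 39, F = 2·13 = 26.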